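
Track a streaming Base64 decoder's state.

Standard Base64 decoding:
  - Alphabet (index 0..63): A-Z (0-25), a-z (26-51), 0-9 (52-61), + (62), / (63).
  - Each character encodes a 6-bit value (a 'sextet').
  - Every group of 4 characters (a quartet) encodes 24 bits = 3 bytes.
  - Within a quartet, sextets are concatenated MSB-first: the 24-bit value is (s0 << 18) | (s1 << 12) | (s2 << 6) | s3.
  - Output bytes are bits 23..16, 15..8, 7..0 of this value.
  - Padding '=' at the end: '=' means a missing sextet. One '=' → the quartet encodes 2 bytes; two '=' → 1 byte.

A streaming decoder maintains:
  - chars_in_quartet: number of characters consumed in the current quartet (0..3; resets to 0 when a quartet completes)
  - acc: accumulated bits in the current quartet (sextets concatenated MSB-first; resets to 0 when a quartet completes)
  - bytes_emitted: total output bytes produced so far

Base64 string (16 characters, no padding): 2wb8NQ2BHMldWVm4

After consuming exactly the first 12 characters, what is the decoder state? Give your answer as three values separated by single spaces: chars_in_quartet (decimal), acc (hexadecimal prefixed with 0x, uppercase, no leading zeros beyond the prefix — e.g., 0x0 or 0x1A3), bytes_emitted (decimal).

After char 0 ('2'=54): chars_in_quartet=1 acc=0x36 bytes_emitted=0
After char 1 ('w'=48): chars_in_quartet=2 acc=0xDB0 bytes_emitted=0
After char 2 ('b'=27): chars_in_quartet=3 acc=0x36C1B bytes_emitted=0
After char 3 ('8'=60): chars_in_quartet=4 acc=0xDB06FC -> emit DB 06 FC, reset; bytes_emitted=3
After char 4 ('N'=13): chars_in_quartet=1 acc=0xD bytes_emitted=3
After char 5 ('Q'=16): chars_in_quartet=2 acc=0x350 bytes_emitted=3
After char 6 ('2'=54): chars_in_quartet=3 acc=0xD436 bytes_emitted=3
After char 7 ('B'=1): chars_in_quartet=4 acc=0x350D81 -> emit 35 0D 81, reset; bytes_emitted=6
After char 8 ('H'=7): chars_in_quartet=1 acc=0x7 bytes_emitted=6
After char 9 ('M'=12): chars_in_quartet=2 acc=0x1CC bytes_emitted=6
After char 10 ('l'=37): chars_in_quartet=3 acc=0x7325 bytes_emitted=6
After char 11 ('d'=29): chars_in_quartet=4 acc=0x1CC95D -> emit 1C C9 5D, reset; bytes_emitted=9

Answer: 0 0x0 9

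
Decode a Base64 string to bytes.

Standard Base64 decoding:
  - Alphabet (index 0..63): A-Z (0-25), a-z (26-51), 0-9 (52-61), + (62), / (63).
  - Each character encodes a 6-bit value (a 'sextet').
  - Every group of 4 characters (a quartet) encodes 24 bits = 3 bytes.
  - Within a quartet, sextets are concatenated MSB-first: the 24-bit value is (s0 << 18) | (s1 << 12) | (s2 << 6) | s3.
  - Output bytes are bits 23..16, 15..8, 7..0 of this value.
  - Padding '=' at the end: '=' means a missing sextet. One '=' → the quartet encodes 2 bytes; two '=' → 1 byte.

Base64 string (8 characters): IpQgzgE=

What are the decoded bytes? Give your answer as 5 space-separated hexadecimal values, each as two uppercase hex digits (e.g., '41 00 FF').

Answer: 22 94 20 CE 01

Derivation:
After char 0 ('I'=8): chars_in_quartet=1 acc=0x8 bytes_emitted=0
After char 1 ('p'=41): chars_in_quartet=2 acc=0x229 bytes_emitted=0
After char 2 ('Q'=16): chars_in_quartet=3 acc=0x8A50 bytes_emitted=0
After char 3 ('g'=32): chars_in_quartet=4 acc=0x229420 -> emit 22 94 20, reset; bytes_emitted=3
After char 4 ('z'=51): chars_in_quartet=1 acc=0x33 bytes_emitted=3
After char 5 ('g'=32): chars_in_quartet=2 acc=0xCE0 bytes_emitted=3
After char 6 ('E'=4): chars_in_quartet=3 acc=0x33804 bytes_emitted=3
Padding '=': partial quartet acc=0x33804 -> emit CE 01; bytes_emitted=5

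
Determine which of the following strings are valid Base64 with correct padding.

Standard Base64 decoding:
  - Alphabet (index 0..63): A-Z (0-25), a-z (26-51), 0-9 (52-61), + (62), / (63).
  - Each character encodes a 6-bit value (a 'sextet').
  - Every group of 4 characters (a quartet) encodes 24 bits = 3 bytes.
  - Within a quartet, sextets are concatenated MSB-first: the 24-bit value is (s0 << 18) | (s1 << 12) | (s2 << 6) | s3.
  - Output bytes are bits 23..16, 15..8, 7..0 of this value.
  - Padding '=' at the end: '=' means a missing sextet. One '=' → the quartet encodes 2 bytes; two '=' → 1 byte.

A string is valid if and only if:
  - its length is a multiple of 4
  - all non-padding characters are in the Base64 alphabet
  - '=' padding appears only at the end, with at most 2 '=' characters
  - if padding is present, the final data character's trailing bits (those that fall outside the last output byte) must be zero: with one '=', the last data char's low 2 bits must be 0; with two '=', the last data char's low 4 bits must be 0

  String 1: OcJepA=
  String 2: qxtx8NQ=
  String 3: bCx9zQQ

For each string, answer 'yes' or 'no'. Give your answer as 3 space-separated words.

String 1: 'OcJepA=' → invalid (len=7 not mult of 4)
String 2: 'qxtx8NQ=' → valid
String 3: 'bCx9zQQ' → invalid (len=7 not mult of 4)

Answer: no yes no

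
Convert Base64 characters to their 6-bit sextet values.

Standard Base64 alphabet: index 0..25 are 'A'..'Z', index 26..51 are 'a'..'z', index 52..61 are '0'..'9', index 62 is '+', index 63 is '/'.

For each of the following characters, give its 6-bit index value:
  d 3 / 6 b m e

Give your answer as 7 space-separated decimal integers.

Answer: 29 55 63 58 27 38 30

Derivation:
'd': a..z range, 26 + ord('d') − ord('a') = 29
'3': 0..9 range, 52 + ord('3') − ord('0') = 55
'/': index 63
'6': 0..9 range, 52 + ord('6') − ord('0') = 58
'b': a..z range, 26 + ord('b') − ord('a') = 27
'm': a..z range, 26 + ord('m') − ord('a') = 38
'e': a..z range, 26 + ord('e') − ord('a') = 30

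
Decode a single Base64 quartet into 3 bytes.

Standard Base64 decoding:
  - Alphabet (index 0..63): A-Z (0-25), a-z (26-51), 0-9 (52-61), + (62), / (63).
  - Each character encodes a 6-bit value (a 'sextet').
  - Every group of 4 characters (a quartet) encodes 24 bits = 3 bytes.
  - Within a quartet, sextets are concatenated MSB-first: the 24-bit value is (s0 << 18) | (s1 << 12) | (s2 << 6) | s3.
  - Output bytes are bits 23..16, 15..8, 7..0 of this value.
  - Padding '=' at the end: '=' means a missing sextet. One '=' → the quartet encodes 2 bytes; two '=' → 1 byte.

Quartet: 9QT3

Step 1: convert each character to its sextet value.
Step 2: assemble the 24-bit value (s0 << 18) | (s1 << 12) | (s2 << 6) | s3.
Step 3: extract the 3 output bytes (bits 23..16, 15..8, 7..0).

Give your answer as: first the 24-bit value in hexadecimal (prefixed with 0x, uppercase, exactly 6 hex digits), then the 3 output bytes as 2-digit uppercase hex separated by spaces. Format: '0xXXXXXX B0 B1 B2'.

Sextets: 9=61, Q=16, T=19, 3=55
24-bit: (61<<18) | (16<<12) | (19<<6) | 55
      = 0xF40000 | 0x010000 | 0x0004C0 | 0x000037
      = 0xF504F7
Bytes: (v>>16)&0xFF=F5, (v>>8)&0xFF=04, v&0xFF=F7

Answer: 0xF504F7 F5 04 F7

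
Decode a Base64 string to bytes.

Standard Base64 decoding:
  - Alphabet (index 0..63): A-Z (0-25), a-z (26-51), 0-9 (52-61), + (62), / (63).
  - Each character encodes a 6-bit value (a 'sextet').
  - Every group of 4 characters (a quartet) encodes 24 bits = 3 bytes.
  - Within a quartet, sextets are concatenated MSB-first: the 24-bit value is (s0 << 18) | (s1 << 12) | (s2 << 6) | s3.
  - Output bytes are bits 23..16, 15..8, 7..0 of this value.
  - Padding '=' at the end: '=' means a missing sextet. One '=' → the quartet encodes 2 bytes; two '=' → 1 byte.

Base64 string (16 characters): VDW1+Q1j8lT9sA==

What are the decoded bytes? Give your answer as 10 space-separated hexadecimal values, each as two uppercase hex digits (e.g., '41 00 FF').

Answer: 54 35 B5 F9 0D 63 F2 54 FD B0

Derivation:
After char 0 ('V'=21): chars_in_quartet=1 acc=0x15 bytes_emitted=0
After char 1 ('D'=3): chars_in_quartet=2 acc=0x543 bytes_emitted=0
After char 2 ('W'=22): chars_in_quartet=3 acc=0x150D6 bytes_emitted=0
After char 3 ('1'=53): chars_in_quartet=4 acc=0x5435B5 -> emit 54 35 B5, reset; bytes_emitted=3
After char 4 ('+'=62): chars_in_quartet=1 acc=0x3E bytes_emitted=3
After char 5 ('Q'=16): chars_in_quartet=2 acc=0xF90 bytes_emitted=3
After char 6 ('1'=53): chars_in_quartet=3 acc=0x3E435 bytes_emitted=3
After char 7 ('j'=35): chars_in_quartet=4 acc=0xF90D63 -> emit F9 0D 63, reset; bytes_emitted=6
After char 8 ('8'=60): chars_in_quartet=1 acc=0x3C bytes_emitted=6
After char 9 ('l'=37): chars_in_quartet=2 acc=0xF25 bytes_emitted=6
After char 10 ('T'=19): chars_in_quartet=3 acc=0x3C953 bytes_emitted=6
After char 11 ('9'=61): chars_in_quartet=4 acc=0xF254FD -> emit F2 54 FD, reset; bytes_emitted=9
After char 12 ('s'=44): chars_in_quartet=1 acc=0x2C bytes_emitted=9
After char 13 ('A'=0): chars_in_quartet=2 acc=0xB00 bytes_emitted=9
Padding '==': partial quartet acc=0xB00 -> emit B0; bytes_emitted=10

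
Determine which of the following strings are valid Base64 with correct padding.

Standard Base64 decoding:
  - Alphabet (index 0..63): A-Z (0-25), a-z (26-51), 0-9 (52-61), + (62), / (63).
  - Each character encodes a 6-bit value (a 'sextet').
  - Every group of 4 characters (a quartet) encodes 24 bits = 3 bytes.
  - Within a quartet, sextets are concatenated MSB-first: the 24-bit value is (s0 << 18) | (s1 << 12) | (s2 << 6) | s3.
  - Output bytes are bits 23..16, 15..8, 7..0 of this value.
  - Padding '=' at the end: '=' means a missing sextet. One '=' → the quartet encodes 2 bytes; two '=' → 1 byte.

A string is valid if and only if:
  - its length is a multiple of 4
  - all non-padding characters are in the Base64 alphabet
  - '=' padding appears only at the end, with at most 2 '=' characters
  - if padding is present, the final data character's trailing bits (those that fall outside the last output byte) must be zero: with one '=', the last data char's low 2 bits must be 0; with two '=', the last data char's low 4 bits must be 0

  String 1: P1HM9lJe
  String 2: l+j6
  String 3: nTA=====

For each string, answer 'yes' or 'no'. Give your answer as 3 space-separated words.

String 1: 'P1HM9lJe' → valid
String 2: 'l+j6' → valid
String 3: 'nTA=====' → invalid (5 pad chars (max 2))

Answer: yes yes no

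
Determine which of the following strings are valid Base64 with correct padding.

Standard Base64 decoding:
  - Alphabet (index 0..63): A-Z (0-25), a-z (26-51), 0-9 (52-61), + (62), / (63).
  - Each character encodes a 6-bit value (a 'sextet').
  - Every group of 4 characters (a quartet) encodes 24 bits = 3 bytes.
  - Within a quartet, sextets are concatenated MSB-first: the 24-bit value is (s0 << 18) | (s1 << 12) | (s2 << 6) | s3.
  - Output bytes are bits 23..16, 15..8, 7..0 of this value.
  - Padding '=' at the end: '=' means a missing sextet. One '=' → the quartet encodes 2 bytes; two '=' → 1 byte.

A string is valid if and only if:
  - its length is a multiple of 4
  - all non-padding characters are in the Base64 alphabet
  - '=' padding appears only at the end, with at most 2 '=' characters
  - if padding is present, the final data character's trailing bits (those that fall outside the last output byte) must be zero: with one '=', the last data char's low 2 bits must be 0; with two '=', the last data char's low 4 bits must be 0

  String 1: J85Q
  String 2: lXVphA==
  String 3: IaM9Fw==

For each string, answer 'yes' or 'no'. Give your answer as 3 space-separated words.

String 1: 'J85Q' → valid
String 2: 'lXVphA==' → valid
String 3: 'IaM9Fw==' → valid

Answer: yes yes yes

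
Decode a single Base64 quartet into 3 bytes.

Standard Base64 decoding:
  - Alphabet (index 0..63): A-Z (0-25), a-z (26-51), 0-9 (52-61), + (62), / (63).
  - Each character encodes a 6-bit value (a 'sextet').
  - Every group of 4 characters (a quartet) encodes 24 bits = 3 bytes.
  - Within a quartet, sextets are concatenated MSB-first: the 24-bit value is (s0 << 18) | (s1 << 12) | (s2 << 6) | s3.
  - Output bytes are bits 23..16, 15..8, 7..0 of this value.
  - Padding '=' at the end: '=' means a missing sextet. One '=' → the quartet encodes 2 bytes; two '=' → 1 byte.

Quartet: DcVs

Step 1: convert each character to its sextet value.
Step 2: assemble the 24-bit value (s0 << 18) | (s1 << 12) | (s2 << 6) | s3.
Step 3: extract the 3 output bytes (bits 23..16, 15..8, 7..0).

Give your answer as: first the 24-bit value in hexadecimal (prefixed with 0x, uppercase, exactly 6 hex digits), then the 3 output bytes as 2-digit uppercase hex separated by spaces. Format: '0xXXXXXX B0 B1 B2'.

Sextets: D=3, c=28, V=21, s=44
24-bit: (3<<18) | (28<<12) | (21<<6) | 44
      = 0x0C0000 | 0x01C000 | 0x000540 | 0x00002C
      = 0x0DC56C
Bytes: (v>>16)&0xFF=0D, (v>>8)&0xFF=C5, v&0xFF=6C

Answer: 0x0DC56C 0D C5 6C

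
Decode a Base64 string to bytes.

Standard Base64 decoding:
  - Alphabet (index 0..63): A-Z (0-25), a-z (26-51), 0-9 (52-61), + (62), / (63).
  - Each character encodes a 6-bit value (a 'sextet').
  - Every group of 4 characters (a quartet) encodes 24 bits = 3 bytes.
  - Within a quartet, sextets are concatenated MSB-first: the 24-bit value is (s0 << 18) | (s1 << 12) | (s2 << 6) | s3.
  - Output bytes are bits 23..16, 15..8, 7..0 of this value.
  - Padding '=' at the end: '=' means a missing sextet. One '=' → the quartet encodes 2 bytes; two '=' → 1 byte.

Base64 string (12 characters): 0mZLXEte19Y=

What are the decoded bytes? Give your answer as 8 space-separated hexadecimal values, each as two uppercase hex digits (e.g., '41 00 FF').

Answer: D2 66 4B 5C 4B 5E D7 D6

Derivation:
After char 0 ('0'=52): chars_in_quartet=1 acc=0x34 bytes_emitted=0
After char 1 ('m'=38): chars_in_quartet=2 acc=0xD26 bytes_emitted=0
After char 2 ('Z'=25): chars_in_quartet=3 acc=0x34999 bytes_emitted=0
After char 3 ('L'=11): chars_in_quartet=4 acc=0xD2664B -> emit D2 66 4B, reset; bytes_emitted=3
After char 4 ('X'=23): chars_in_quartet=1 acc=0x17 bytes_emitted=3
After char 5 ('E'=4): chars_in_quartet=2 acc=0x5C4 bytes_emitted=3
After char 6 ('t'=45): chars_in_quartet=3 acc=0x1712D bytes_emitted=3
After char 7 ('e'=30): chars_in_quartet=4 acc=0x5C4B5E -> emit 5C 4B 5E, reset; bytes_emitted=6
After char 8 ('1'=53): chars_in_quartet=1 acc=0x35 bytes_emitted=6
After char 9 ('9'=61): chars_in_quartet=2 acc=0xD7D bytes_emitted=6
After char 10 ('Y'=24): chars_in_quartet=3 acc=0x35F58 bytes_emitted=6
Padding '=': partial quartet acc=0x35F58 -> emit D7 D6; bytes_emitted=8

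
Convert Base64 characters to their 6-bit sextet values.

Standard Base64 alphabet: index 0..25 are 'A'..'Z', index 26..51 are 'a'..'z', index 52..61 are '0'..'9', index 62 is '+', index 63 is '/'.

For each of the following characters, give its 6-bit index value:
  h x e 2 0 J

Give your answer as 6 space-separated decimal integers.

Answer: 33 49 30 54 52 9

Derivation:
'h': a..z range, 26 + ord('h') − ord('a') = 33
'x': a..z range, 26 + ord('x') − ord('a') = 49
'e': a..z range, 26 + ord('e') − ord('a') = 30
'2': 0..9 range, 52 + ord('2') − ord('0') = 54
'0': 0..9 range, 52 + ord('0') − ord('0') = 52
'J': A..Z range, ord('J') − ord('A') = 9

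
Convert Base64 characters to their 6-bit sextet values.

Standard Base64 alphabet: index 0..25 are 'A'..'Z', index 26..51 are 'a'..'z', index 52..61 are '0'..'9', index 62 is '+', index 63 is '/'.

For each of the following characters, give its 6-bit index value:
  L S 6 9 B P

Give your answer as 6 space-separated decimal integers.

Answer: 11 18 58 61 1 15

Derivation:
'L': A..Z range, ord('L') − ord('A') = 11
'S': A..Z range, ord('S') − ord('A') = 18
'6': 0..9 range, 52 + ord('6') − ord('0') = 58
'9': 0..9 range, 52 + ord('9') − ord('0') = 61
'B': A..Z range, ord('B') − ord('A') = 1
'P': A..Z range, ord('P') − ord('A') = 15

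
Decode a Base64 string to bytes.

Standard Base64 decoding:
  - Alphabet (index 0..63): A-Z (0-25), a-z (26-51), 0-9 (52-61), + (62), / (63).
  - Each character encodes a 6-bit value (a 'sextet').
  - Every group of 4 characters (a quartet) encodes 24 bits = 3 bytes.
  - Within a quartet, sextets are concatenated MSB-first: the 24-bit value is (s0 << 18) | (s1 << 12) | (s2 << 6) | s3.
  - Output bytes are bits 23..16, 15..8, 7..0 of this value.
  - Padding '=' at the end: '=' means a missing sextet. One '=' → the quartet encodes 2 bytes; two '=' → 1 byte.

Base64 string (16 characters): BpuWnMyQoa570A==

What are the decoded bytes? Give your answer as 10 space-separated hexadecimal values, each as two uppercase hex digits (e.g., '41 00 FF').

Answer: 06 9B 96 9C CC 90 A1 AE 7B D0

Derivation:
After char 0 ('B'=1): chars_in_quartet=1 acc=0x1 bytes_emitted=0
After char 1 ('p'=41): chars_in_quartet=2 acc=0x69 bytes_emitted=0
After char 2 ('u'=46): chars_in_quartet=3 acc=0x1A6E bytes_emitted=0
After char 3 ('W'=22): chars_in_quartet=4 acc=0x69B96 -> emit 06 9B 96, reset; bytes_emitted=3
After char 4 ('n'=39): chars_in_quartet=1 acc=0x27 bytes_emitted=3
After char 5 ('M'=12): chars_in_quartet=2 acc=0x9CC bytes_emitted=3
After char 6 ('y'=50): chars_in_quartet=3 acc=0x27332 bytes_emitted=3
After char 7 ('Q'=16): chars_in_quartet=4 acc=0x9CCC90 -> emit 9C CC 90, reset; bytes_emitted=6
After char 8 ('o'=40): chars_in_quartet=1 acc=0x28 bytes_emitted=6
After char 9 ('a'=26): chars_in_quartet=2 acc=0xA1A bytes_emitted=6
After char 10 ('5'=57): chars_in_quartet=3 acc=0x286B9 bytes_emitted=6
After char 11 ('7'=59): chars_in_quartet=4 acc=0xA1AE7B -> emit A1 AE 7B, reset; bytes_emitted=9
After char 12 ('0'=52): chars_in_quartet=1 acc=0x34 bytes_emitted=9
After char 13 ('A'=0): chars_in_quartet=2 acc=0xD00 bytes_emitted=9
Padding '==': partial quartet acc=0xD00 -> emit D0; bytes_emitted=10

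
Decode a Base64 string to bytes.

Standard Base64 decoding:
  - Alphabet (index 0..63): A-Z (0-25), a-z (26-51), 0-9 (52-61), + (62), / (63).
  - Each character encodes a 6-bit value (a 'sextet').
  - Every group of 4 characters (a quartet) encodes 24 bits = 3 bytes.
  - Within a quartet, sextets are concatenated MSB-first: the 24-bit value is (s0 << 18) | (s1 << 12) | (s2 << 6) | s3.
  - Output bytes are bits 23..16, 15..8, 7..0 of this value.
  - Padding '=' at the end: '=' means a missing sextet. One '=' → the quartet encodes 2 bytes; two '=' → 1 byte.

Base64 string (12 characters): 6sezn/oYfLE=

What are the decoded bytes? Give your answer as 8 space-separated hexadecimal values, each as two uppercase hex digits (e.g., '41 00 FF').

After char 0 ('6'=58): chars_in_quartet=1 acc=0x3A bytes_emitted=0
After char 1 ('s'=44): chars_in_quartet=2 acc=0xEAC bytes_emitted=0
After char 2 ('e'=30): chars_in_quartet=3 acc=0x3AB1E bytes_emitted=0
After char 3 ('z'=51): chars_in_quartet=4 acc=0xEAC7B3 -> emit EA C7 B3, reset; bytes_emitted=3
After char 4 ('n'=39): chars_in_quartet=1 acc=0x27 bytes_emitted=3
After char 5 ('/'=63): chars_in_quartet=2 acc=0x9FF bytes_emitted=3
After char 6 ('o'=40): chars_in_quartet=3 acc=0x27FE8 bytes_emitted=3
After char 7 ('Y'=24): chars_in_quartet=4 acc=0x9FFA18 -> emit 9F FA 18, reset; bytes_emitted=6
After char 8 ('f'=31): chars_in_quartet=1 acc=0x1F bytes_emitted=6
After char 9 ('L'=11): chars_in_quartet=2 acc=0x7CB bytes_emitted=6
After char 10 ('E'=4): chars_in_quartet=3 acc=0x1F2C4 bytes_emitted=6
Padding '=': partial quartet acc=0x1F2C4 -> emit 7C B1; bytes_emitted=8

Answer: EA C7 B3 9F FA 18 7C B1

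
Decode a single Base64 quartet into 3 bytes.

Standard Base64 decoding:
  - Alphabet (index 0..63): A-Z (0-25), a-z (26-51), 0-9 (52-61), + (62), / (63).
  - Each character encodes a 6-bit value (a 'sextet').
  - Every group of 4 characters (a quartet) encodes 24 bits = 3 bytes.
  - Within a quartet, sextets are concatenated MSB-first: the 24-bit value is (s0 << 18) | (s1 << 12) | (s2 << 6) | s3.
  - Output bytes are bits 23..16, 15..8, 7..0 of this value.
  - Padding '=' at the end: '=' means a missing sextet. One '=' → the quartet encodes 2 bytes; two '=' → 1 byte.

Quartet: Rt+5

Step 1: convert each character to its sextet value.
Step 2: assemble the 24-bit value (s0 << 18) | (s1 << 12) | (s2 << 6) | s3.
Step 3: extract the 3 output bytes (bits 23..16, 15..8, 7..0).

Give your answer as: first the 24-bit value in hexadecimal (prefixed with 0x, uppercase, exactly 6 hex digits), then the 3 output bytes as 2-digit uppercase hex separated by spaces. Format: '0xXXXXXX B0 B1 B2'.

Sextets: R=17, t=45, +=62, 5=57
24-bit: (17<<18) | (45<<12) | (62<<6) | 57
      = 0x440000 | 0x02D000 | 0x000F80 | 0x000039
      = 0x46DFB9
Bytes: (v>>16)&0xFF=46, (v>>8)&0xFF=DF, v&0xFF=B9

Answer: 0x46DFB9 46 DF B9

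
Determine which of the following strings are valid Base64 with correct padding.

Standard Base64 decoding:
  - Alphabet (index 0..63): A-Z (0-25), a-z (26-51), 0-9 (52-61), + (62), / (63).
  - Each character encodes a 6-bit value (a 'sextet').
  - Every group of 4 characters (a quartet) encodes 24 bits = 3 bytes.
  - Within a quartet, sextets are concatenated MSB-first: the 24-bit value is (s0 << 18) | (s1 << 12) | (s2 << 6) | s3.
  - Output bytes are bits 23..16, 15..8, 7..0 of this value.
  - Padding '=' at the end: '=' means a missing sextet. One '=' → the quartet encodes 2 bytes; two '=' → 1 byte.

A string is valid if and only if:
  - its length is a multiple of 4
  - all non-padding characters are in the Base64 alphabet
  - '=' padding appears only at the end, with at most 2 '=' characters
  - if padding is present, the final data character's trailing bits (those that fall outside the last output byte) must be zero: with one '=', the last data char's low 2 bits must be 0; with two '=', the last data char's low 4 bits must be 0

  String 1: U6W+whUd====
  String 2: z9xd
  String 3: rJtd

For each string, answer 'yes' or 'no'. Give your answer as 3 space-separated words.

Answer: no yes yes

Derivation:
String 1: 'U6W+whUd====' → invalid (4 pad chars (max 2))
String 2: 'z9xd' → valid
String 3: 'rJtd' → valid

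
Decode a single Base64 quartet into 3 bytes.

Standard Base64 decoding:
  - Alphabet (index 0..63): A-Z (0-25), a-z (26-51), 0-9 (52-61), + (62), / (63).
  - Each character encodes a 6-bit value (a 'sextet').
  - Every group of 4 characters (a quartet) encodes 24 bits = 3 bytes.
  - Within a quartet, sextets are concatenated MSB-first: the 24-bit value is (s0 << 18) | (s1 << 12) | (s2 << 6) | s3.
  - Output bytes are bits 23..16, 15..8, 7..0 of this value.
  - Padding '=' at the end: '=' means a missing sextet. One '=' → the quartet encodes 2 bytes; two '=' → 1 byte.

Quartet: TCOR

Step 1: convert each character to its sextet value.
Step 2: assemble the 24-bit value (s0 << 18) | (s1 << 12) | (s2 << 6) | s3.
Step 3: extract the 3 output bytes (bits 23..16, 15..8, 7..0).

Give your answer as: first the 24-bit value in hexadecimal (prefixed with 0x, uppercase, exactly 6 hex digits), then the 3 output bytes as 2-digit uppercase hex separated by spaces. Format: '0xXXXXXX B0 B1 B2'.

Answer: 0x4C2391 4C 23 91

Derivation:
Sextets: T=19, C=2, O=14, R=17
24-bit: (19<<18) | (2<<12) | (14<<6) | 17
      = 0x4C0000 | 0x002000 | 0x000380 | 0x000011
      = 0x4C2391
Bytes: (v>>16)&0xFF=4C, (v>>8)&0xFF=23, v&0xFF=91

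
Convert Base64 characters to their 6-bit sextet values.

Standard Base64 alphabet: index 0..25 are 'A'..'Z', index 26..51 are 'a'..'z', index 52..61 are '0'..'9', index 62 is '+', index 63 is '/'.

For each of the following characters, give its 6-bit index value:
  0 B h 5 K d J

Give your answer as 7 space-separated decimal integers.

'0': 0..9 range, 52 + ord('0') − ord('0') = 52
'B': A..Z range, ord('B') − ord('A') = 1
'h': a..z range, 26 + ord('h') − ord('a') = 33
'5': 0..9 range, 52 + ord('5') − ord('0') = 57
'K': A..Z range, ord('K') − ord('A') = 10
'd': a..z range, 26 + ord('d') − ord('a') = 29
'J': A..Z range, ord('J') − ord('A') = 9

Answer: 52 1 33 57 10 29 9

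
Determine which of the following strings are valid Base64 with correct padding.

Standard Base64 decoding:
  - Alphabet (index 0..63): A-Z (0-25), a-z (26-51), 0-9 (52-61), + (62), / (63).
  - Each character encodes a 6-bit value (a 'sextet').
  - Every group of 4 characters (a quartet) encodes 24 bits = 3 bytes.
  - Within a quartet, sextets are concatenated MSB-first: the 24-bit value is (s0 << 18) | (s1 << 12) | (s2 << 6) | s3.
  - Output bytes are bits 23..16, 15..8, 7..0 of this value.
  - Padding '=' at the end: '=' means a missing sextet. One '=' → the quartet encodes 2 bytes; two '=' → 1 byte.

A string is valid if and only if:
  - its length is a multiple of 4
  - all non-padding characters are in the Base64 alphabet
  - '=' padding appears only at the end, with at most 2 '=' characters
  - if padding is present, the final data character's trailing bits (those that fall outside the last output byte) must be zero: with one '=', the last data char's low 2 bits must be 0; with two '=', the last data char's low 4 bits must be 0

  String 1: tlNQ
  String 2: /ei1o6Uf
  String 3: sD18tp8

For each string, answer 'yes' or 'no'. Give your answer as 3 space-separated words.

String 1: 'tlNQ' → valid
String 2: '/ei1o6Uf' → valid
String 3: 'sD18tp8' → invalid (len=7 not mult of 4)

Answer: yes yes no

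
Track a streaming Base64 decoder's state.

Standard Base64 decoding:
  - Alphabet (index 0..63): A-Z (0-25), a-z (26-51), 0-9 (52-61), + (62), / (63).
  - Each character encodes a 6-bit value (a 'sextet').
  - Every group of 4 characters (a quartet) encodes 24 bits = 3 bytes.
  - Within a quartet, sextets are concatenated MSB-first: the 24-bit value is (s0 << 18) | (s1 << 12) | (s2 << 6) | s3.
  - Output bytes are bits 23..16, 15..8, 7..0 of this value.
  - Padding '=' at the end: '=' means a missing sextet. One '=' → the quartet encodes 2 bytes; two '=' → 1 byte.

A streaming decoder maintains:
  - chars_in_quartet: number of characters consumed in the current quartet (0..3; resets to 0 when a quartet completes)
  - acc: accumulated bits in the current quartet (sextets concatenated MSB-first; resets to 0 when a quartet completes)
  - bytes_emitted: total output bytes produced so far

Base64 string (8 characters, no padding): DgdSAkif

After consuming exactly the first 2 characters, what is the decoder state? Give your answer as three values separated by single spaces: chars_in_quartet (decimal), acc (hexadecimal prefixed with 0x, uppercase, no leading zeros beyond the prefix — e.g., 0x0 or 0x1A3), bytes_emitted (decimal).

Answer: 2 0xE0 0

Derivation:
After char 0 ('D'=3): chars_in_quartet=1 acc=0x3 bytes_emitted=0
After char 1 ('g'=32): chars_in_quartet=2 acc=0xE0 bytes_emitted=0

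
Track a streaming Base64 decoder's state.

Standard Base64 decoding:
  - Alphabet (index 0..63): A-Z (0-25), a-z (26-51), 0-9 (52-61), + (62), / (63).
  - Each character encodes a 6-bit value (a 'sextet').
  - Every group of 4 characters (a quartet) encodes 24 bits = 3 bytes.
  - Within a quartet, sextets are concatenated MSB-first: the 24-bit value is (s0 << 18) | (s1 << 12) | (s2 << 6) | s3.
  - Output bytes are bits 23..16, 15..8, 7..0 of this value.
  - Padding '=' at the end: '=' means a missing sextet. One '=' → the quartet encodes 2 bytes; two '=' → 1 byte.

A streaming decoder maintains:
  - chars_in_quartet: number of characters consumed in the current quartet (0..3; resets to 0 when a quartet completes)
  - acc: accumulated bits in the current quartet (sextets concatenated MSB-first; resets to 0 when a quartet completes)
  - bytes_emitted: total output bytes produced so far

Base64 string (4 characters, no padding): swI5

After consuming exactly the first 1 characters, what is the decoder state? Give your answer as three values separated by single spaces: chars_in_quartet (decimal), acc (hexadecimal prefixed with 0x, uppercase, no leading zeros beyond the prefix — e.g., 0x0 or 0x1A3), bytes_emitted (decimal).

Answer: 1 0x2C 0

Derivation:
After char 0 ('s'=44): chars_in_quartet=1 acc=0x2C bytes_emitted=0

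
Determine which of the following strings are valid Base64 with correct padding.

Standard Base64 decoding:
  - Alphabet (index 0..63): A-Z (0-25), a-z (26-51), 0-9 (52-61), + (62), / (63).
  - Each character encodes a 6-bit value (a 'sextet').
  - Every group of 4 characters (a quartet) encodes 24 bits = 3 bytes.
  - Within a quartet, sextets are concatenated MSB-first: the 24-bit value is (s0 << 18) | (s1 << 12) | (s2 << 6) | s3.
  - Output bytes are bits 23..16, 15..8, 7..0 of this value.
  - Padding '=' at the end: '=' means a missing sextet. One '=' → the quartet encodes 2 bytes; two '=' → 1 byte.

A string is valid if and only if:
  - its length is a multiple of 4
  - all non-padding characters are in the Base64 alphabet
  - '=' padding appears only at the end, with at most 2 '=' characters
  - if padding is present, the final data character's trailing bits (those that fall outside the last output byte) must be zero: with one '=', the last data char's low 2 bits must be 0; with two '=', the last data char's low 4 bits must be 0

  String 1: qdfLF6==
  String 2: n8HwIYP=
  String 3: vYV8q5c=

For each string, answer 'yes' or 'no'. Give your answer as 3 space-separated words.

String 1: 'qdfLF6==' → invalid (bad trailing bits)
String 2: 'n8HwIYP=' → invalid (bad trailing bits)
String 3: 'vYV8q5c=' → valid

Answer: no no yes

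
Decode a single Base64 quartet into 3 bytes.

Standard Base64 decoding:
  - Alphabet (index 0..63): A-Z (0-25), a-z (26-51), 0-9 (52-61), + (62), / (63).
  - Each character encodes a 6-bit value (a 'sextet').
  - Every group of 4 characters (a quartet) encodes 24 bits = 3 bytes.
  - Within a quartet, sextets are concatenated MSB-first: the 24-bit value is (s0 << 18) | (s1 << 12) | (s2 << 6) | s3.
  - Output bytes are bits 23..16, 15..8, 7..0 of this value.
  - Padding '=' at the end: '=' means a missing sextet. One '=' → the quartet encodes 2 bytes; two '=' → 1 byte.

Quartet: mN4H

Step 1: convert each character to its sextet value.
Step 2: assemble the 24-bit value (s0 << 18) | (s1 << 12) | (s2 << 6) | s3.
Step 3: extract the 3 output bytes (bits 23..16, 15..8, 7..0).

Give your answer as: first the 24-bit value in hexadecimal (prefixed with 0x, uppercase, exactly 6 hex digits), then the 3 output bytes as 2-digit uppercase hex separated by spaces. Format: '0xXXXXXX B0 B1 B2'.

Sextets: m=38, N=13, 4=56, H=7
24-bit: (38<<18) | (13<<12) | (56<<6) | 7
      = 0x980000 | 0x00D000 | 0x000E00 | 0x000007
      = 0x98DE07
Bytes: (v>>16)&0xFF=98, (v>>8)&0xFF=DE, v&0xFF=07

Answer: 0x98DE07 98 DE 07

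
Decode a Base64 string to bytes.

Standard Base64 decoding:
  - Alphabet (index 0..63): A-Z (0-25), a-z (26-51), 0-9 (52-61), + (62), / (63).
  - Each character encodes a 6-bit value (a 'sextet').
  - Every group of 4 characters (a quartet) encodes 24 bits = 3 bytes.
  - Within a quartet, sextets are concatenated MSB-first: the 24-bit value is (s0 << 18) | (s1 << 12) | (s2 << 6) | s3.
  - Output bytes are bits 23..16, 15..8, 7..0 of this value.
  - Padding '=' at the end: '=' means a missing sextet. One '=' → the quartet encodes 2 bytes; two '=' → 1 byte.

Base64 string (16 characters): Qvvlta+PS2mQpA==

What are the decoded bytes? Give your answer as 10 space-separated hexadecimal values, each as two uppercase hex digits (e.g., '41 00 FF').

After char 0 ('Q'=16): chars_in_quartet=1 acc=0x10 bytes_emitted=0
After char 1 ('v'=47): chars_in_quartet=2 acc=0x42F bytes_emitted=0
After char 2 ('v'=47): chars_in_quartet=3 acc=0x10BEF bytes_emitted=0
After char 3 ('l'=37): chars_in_quartet=4 acc=0x42FBE5 -> emit 42 FB E5, reset; bytes_emitted=3
After char 4 ('t'=45): chars_in_quartet=1 acc=0x2D bytes_emitted=3
After char 5 ('a'=26): chars_in_quartet=2 acc=0xB5A bytes_emitted=3
After char 6 ('+'=62): chars_in_quartet=3 acc=0x2D6BE bytes_emitted=3
After char 7 ('P'=15): chars_in_quartet=4 acc=0xB5AF8F -> emit B5 AF 8F, reset; bytes_emitted=6
After char 8 ('S'=18): chars_in_quartet=1 acc=0x12 bytes_emitted=6
After char 9 ('2'=54): chars_in_quartet=2 acc=0x4B6 bytes_emitted=6
After char 10 ('m'=38): chars_in_quartet=3 acc=0x12DA6 bytes_emitted=6
After char 11 ('Q'=16): chars_in_quartet=4 acc=0x4B6990 -> emit 4B 69 90, reset; bytes_emitted=9
After char 12 ('p'=41): chars_in_quartet=1 acc=0x29 bytes_emitted=9
After char 13 ('A'=0): chars_in_quartet=2 acc=0xA40 bytes_emitted=9
Padding '==': partial quartet acc=0xA40 -> emit A4; bytes_emitted=10

Answer: 42 FB E5 B5 AF 8F 4B 69 90 A4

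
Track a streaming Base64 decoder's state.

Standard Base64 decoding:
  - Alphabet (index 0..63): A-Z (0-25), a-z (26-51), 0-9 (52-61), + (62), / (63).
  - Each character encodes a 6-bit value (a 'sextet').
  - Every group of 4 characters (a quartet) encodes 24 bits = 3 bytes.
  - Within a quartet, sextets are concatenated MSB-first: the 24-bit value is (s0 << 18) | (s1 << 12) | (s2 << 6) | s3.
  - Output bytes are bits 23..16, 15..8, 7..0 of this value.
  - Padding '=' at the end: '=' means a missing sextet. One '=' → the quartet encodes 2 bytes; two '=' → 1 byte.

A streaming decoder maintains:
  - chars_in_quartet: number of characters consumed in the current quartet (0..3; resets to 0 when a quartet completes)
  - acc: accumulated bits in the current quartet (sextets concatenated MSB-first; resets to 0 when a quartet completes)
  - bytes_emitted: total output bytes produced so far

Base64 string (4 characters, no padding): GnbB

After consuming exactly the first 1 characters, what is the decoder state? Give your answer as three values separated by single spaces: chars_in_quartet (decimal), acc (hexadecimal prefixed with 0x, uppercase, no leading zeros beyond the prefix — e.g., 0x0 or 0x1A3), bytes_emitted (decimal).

After char 0 ('G'=6): chars_in_quartet=1 acc=0x6 bytes_emitted=0

Answer: 1 0x6 0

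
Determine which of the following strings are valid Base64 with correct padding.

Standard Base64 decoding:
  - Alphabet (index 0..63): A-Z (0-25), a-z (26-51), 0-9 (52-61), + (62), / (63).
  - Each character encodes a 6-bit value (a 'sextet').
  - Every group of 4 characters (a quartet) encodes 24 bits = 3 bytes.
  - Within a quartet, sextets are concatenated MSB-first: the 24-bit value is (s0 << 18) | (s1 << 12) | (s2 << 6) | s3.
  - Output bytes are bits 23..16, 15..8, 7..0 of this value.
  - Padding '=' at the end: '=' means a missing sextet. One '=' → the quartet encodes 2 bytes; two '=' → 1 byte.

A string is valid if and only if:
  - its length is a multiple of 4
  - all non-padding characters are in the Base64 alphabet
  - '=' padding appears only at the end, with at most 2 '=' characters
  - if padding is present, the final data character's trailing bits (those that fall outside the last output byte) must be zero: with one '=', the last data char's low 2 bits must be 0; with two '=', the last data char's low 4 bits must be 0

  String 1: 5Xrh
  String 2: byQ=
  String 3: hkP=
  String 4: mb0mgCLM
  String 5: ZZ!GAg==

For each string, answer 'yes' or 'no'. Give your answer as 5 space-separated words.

String 1: '5Xrh' → valid
String 2: 'byQ=' → valid
String 3: 'hkP=' → invalid (bad trailing bits)
String 4: 'mb0mgCLM' → valid
String 5: 'ZZ!GAg==' → invalid (bad char(s): ['!'])

Answer: yes yes no yes no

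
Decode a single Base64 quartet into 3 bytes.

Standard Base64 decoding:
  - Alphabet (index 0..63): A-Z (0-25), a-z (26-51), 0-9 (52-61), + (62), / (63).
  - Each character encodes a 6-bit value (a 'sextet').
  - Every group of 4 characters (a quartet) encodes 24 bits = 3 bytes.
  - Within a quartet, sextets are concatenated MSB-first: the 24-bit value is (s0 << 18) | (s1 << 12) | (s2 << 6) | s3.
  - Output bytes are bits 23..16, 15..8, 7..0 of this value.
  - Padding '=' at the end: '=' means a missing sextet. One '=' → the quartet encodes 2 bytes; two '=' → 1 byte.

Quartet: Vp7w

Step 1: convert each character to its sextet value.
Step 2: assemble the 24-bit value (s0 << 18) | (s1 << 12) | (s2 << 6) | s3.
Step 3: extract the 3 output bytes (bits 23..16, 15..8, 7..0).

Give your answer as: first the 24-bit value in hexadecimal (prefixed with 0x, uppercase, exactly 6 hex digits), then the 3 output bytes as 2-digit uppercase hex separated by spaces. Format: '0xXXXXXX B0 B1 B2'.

Answer: 0x569EF0 56 9E F0

Derivation:
Sextets: V=21, p=41, 7=59, w=48
24-bit: (21<<18) | (41<<12) | (59<<6) | 48
      = 0x540000 | 0x029000 | 0x000EC0 | 0x000030
      = 0x569EF0
Bytes: (v>>16)&0xFF=56, (v>>8)&0xFF=9E, v&0xFF=F0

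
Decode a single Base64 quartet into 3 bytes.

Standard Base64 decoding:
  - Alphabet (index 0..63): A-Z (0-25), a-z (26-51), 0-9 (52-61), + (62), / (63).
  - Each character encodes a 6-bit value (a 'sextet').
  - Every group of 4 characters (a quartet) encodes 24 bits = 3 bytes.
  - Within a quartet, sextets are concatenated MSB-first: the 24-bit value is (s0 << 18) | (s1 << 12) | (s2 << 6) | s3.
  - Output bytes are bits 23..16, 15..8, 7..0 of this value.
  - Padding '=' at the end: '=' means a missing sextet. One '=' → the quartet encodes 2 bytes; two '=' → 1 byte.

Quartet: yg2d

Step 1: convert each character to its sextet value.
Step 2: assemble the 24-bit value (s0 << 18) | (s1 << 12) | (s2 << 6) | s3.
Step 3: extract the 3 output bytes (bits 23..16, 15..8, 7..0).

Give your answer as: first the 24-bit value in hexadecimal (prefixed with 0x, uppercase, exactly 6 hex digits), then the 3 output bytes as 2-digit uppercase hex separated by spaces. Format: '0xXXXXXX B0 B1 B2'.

Answer: 0xCA0D9D CA 0D 9D

Derivation:
Sextets: y=50, g=32, 2=54, d=29
24-bit: (50<<18) | (32<<12) | (54<<6) | 29
      = 0xC80000 | 0x020000 | 0x000D80 | 0x00001D
      = 0xCA0D9D
Bytes: (v>>16)&0xFF=CA, (v>>8)&0xFF=0D, v&0xFF=9D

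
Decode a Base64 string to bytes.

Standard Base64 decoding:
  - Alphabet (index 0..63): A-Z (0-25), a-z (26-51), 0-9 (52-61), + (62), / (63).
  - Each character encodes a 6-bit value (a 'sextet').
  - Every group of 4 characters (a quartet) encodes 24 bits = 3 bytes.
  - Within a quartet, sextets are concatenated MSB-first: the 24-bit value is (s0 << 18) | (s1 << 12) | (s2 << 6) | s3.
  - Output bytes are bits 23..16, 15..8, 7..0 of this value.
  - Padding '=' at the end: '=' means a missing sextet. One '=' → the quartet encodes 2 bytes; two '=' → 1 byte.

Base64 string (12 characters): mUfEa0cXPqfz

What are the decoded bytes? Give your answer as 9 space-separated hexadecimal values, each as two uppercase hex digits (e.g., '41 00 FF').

After char 0 ('m'=38): chars_in_quartet=1 acc=0x26 bytes_emitted=0
After char 1 ('U'=20): chars_in_quartet=2 acc=0x994 bytes_emitted=0
After char 2 ('f'=31): chars_in_quartet=3 acc=0x2651F bytes_emitted=0
After char 3 ('E'=4): chars_in_quartet=4 acc=0x9947C4 -> emit 99 47 C4, reset; bytes_emitted=3
After char 4 ('a'=26): chars_in_quartet=1 acc=0x1A bytes_emitted=3
After char 5 ('0'=52): chars_in_quartet=2 acc=0x6B4 bytes_emitted=3
After char 6 ('c'=28): chars_in_quartet=3 acc=0x1AD1C bytes_emitted=3
After char 7 ('X'=23): chars_in_quartet=4 acc=0x6B4717 -> emit 6B 47 17, reset; bytes_emitted=6
After char 8 ('P'=15): chars_in_quartet=1 acc=0xF bytes_emitted=6
After char 9 ('q'=42): chars_in_quartet=2 acc=0x3EA bytes_emitted=6
After char 10 ('f'=31): chars_in_quartet=3 acc=0xFA9F bytes_emitted=6
After char 11 ('z'=51): chars_in_quartet=4 acc=0x3EA7F3 -> emit 3E A7 F3, reset; bytes_emitted=9

Answer: 99 47 C4 6B 47 17 3E A7 F3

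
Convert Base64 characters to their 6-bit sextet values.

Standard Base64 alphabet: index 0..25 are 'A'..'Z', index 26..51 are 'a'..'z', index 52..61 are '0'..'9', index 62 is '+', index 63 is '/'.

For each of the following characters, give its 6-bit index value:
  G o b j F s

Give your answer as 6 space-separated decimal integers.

Answer: 6 40 27 35 5 44

Derivation:
'G': A..Z range, ord('G') − ord('A') = 6
'o': a..z range, 26 + ord('o') − ord('a') = 40
'b': a..z range, 26 + ord('b') − ord('a') = 27
'j': a..z range, 26 + ord('j') − ord('a') = 35
'F': A..Z range, ord('F') − ord('A') = 5
's': a..z range, 26 + ord('s') − ord('a') = 44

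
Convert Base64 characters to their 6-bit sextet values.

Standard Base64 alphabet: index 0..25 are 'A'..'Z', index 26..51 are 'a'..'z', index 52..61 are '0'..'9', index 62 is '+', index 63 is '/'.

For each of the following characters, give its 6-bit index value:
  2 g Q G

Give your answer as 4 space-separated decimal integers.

'2': 0..9 range, 52 + ord('2') − ord('0') = 54
'g': a..z range, 26 + ord('g') − ord('a') = 32
'Q': A..Z range, ord('Q') − ord('A') = 16
'G': A..Z range, ord('G') − ord('A') = 6

Answer: 54 32 16 6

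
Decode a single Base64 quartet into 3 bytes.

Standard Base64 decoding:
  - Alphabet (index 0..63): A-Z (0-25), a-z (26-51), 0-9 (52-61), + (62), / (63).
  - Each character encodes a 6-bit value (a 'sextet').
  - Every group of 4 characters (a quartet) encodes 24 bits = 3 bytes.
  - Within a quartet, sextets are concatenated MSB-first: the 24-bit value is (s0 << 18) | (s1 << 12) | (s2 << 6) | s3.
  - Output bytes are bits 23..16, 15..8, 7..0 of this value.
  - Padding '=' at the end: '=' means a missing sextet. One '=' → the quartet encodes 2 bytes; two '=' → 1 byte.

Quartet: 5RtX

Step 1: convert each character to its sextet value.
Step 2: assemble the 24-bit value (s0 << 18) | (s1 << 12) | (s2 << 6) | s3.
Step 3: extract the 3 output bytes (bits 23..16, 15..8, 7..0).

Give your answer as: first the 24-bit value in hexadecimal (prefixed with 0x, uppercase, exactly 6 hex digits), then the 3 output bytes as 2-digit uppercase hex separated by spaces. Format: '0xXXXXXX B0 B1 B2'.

Sextets: 5=57, R=17, t=45, X=23
24-bit: (57<<18) | (17<<12) | (45<<6) | 23
      = 0xE40000 | 0x011000 | 0x000B40 | 0x000017
      = 0xE51B57
Bytes: (v>>16)&0xFF=E5, (v>>8)&0xFF=1B, v&0xFF=57

Answer: 0xE51B57 E5 1B 57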